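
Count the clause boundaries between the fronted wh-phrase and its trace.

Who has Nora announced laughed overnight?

1

"who" is extracted from the subject of "laughed".
Boundaries crossed, outermost first: [Ø] — 1 in total.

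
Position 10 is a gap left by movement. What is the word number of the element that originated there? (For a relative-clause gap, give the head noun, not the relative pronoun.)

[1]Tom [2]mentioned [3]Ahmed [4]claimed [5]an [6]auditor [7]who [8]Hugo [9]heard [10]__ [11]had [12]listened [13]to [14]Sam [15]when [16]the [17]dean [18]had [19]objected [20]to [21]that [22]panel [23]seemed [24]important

The gap at 10 is the subject of "listened", inside a relative clause.
The relative pronoun is "who" (word 7); it is bound by the head noun immediately before it.
Its filler is the head noun "auditor", at word 6.

6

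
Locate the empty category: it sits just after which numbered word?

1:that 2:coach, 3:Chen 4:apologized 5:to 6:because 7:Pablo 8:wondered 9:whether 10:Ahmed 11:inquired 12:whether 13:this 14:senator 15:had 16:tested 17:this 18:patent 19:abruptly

5

The displaced element is "that coach" (word 2).
It functions as the object of the preposition "to" of "apologized", so the gap sits immediately after word 5 ("to").
Base order: Chen apologized to that coach because Pablo wondered whether Ahmed inquired whether this senator had tested this patent abruptly.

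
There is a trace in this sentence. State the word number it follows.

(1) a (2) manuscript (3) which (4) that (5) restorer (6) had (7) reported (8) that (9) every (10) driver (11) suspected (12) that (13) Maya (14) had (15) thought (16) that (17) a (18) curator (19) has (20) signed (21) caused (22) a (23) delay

The displaced element is "a manuscript" (word 2).
It is linked across 3 clause boundaries (that → that → that).
It functions as the direct object of "signed", so the gap sits immediately after word 20 ("signed").
Base order: That restorer had reported that every driver suspected that Maya had thought that a curator has signed a manuscript.

20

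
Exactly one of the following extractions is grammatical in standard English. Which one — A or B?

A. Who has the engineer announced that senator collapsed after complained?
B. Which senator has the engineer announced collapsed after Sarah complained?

In A, the wh-phrase is extracted from inside an adjunct island (introduced by "after"), which blocks movement.
In B, the extraction path crosses only that-complement boundaries, which are transparent.
So B is grammatical.

B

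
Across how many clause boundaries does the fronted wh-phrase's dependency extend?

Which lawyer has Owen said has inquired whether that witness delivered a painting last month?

"which lawyer" is extracted from the subject of "inquired".
Boundaries crossed, outermost first: [Ø] — 1 in total.

1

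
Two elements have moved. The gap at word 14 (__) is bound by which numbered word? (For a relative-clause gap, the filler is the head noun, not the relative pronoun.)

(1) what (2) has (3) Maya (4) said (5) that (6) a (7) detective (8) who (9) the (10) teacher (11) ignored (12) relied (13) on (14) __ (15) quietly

The marked gap is the object of the preposition "on" of "relied".
Its filler is the fronted wh-phrase "what", at word 1.
(The other dependency links word 7 to a gap after word 11.)

1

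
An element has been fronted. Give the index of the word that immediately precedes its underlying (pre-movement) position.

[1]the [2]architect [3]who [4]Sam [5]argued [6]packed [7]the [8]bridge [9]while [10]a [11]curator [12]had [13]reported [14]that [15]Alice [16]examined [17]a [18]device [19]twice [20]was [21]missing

5

The displaced element is "the architect" (word 2).
It is linked across 1 clause boundary (Ø).
It functions as the subject of "packed", so the gap sits immediately after word 5 ("argued").
Base order: Sam argued that the architect packed the bridge while a curator had reported that Alice examined a device twice.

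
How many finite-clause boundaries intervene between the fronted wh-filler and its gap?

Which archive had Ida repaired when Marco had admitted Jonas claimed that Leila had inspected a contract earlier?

"which archive" originates inside the matrix clause — no clause boundary is crossed.

0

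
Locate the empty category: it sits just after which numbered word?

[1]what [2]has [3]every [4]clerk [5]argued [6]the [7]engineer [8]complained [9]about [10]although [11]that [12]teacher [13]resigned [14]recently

The displaced element is "what" (word 1).
It is linked across 1 clause boundary (Ø).
It functions as the object of the preposition "about" of "complained", so the gap sits immediately after word 9 ("about").
Base order: Every clerk has argued the engineer complained about what although that teacher resigned recently.

9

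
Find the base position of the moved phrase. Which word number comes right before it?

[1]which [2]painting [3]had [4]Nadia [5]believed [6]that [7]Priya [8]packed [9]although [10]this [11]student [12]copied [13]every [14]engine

8

The displaced element is "which painting" (word 2).
It is linked across 1 clause boundary (that).
It functions as the direct object of "packed", so the gap sits immediately after word 8 ("packed").
Base order: Nadia had believed that Priya packed which painting although this student copied every engine.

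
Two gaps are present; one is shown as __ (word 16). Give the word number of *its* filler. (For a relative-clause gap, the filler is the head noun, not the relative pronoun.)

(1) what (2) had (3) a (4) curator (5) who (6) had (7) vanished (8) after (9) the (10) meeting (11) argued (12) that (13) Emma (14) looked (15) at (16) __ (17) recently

1

The marked gap is the object of the preposition "at" of "looked".
Its filler is the fronted wh-phrase "what", at word 1.
(The other dependency links word 4 to a gap after word 5.)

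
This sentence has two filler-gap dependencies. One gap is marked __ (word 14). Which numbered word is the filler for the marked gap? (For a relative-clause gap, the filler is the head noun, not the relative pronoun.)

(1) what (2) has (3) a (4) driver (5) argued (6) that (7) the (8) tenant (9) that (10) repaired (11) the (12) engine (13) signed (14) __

The marked gap is the direct object of "signed".
Its filler is the fronted wh-phrase "what", at word 1.
(The other dependency links word 8 to a gap after word 9.)

1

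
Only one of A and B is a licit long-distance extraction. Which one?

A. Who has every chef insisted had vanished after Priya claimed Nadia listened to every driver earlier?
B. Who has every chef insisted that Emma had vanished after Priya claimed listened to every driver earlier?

A

In B, the wh-phrase is extracted from inside an adjunct island (introduced by "after"), which blocks movement.
In A, the extraction path crosses only that-complement boundaries, which are transparent.
So A is grammatical.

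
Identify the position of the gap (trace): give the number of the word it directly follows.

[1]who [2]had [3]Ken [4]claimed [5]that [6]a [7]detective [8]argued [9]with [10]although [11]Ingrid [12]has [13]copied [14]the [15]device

The displaced element is "who" (word 1).
It is linked across 1 clause boundary (that).
It functions as the object of the preposition "with" of "argued", so the gap sits immediately after word 9 ("with").
Base order: Ken had claimed that a detective argued with who although Ingrid has copied the device.

9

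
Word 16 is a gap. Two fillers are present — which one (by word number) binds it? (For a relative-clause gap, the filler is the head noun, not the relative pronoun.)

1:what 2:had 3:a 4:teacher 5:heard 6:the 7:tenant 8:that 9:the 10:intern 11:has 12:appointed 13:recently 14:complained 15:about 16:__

The marked gap is the object of the preposition "about" of "complained".
Its filler is the fronted wh-phrase "what", at word 1.
(The other dependency links word 7 to a gap after word 12.)

1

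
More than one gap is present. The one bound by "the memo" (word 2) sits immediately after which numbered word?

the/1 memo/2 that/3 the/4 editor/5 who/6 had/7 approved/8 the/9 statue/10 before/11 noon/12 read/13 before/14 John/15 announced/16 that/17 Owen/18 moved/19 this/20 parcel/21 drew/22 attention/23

13

The displaced element is "the memo" (word 2).
It functions as the direct object of "read", so the gap sits immediately after word 13 ("read").
Base order: The editor who had approved the statue before noon read the memo before John announced that Owen moved this parcel.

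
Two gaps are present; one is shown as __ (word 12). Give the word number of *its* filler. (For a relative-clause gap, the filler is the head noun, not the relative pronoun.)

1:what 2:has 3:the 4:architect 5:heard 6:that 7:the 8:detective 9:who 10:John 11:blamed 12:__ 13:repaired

The marked gap is inside the relative clause, the direct object of "blamed".
Its filler is the head noun "detective" (via "who"), at word 8.
(The other dependency links word 1 to a gap after word 13.)

8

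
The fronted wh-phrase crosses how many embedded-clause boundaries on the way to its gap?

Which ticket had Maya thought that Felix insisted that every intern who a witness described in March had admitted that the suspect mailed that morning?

3

"which ticket" is extracted from the object of "mailed".
Boundaries crossed, outermost first: [that], [that], [that] — 3 in total.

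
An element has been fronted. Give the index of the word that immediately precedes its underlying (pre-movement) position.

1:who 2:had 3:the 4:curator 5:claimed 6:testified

5

The displaced element is "who" (word 1).
It is linked across 1 clause boundary (Ø).
It functions as the subject of "testified", so the gap sits immediately after word 5 ("claimed").
Base order: The curator had claimed that who testified.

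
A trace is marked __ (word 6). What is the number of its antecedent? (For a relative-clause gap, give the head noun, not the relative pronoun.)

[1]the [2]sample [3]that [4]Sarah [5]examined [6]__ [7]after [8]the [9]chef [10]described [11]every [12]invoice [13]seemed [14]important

2

The gap at 6 is the object of "examined", inside a relative clause.
The relative pronoun is "that" (word 3); it is bound by the head noun immediately before it.
Its filler is the head noun "sample", at word 2.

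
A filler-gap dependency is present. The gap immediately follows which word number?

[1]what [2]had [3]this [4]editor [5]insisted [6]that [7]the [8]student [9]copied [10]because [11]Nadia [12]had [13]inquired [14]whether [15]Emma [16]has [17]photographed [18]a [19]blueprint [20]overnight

9

The displaced element is "what" (word 1).
It is linked across 1 clause boundary (that).
It functions as the direct object of "copied", so the gap sits immediately after word 9 ("copied").
Base order: This editor had insisted that the student copied what because Nadia had inquired whether Emma has photographed a blueprint overnight.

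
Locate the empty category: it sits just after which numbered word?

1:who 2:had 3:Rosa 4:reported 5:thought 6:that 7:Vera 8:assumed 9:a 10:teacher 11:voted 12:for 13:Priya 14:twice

The displaced element is "who" (word 1).
It is linked across 1 clause boundary (Ø).
It functions as the subject of "thought", so the gap sits immediately after word 4 ("reported").
Base order: Rosa had reported that who thought that Vera assumed a teacher voted for Priya twice.

4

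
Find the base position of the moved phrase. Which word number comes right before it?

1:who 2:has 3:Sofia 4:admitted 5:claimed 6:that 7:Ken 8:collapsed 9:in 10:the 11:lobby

4

The displaced element is "who" (word 1).
It is linked across 1 clause boundary (Ø).
It functions as the subject of "claimed", so the gap sits immediately after word 4 ("admitted").
Base order: Sofia has admitted that who claimed that Ken collapsed in the lobby.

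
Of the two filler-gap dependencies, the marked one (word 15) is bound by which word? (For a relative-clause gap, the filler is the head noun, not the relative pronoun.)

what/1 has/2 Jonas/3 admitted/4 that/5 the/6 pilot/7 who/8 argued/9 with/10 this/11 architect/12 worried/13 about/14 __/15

The marked gap is the object of the preposition "about" of "worried".
Its filler is the fronted wh-phrase "what", at word 1.
(The other dependency links word 7 to a gap after word 8.)

1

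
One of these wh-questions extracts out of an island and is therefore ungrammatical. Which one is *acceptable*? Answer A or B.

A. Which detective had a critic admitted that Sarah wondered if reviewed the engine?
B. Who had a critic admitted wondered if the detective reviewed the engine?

In A, the wh-phrase is extracted from inside a wh-island (introduced by "if"), which blocks movement.
In B, the extraction path crosses only that-complement boundaries, which are transparent.
So B is grammatical.

B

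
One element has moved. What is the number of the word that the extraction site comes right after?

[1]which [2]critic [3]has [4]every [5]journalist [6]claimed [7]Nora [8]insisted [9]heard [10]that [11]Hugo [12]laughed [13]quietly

The displaced element is "which critic" (word 2).
It is linked across 2 clause boundaries (Ø → Ø).
It functions as the subject of "heard", so the gap sits immediately after word 8 ("insisted").
Base order: Every journalist has claimed Nora insisted that which critic heard that Hugo laughed quietly.

8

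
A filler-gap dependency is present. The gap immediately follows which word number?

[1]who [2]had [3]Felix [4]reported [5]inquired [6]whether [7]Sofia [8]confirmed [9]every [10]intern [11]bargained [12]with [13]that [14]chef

4

The displaced element is "who" (word 1).
It is linked across 1 clause boundary (Ø).
It functions as the subject of "inquired", so the gap sits immediately after word 4 ("reported").
Base order: Felix had reported who inquired whether Sofia confirmed every intern bargained with that chef.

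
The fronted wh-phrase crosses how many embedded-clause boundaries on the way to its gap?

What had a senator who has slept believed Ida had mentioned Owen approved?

"what" is extracted from the object of "approved".
Boundaries crossed, outermost first: [Ø], [Ø] — 2 in total.

2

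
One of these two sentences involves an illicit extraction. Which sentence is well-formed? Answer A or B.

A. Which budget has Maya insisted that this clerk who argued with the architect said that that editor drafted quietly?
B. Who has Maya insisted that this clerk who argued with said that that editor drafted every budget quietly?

In B, the wh-phrase is extracted from inside a complex-NP island (relative clause) (introduced by "who"), which blocks movement.
In A, the extraction path crosses only that-complement boundaries, which are transparent.
So A is grammatical.

A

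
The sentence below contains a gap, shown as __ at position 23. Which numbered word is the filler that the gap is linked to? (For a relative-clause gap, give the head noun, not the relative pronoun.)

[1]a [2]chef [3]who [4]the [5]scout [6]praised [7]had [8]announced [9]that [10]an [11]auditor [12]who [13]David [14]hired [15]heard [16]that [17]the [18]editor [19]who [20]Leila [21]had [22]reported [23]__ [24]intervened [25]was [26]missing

18

The gap at 23 is the subject of "intervened", inside a relative clause.
The relative pronoun is "who" (word 19); it is bound by the head noun immediately before it.
Its filler is the head noun "editor", at word 18.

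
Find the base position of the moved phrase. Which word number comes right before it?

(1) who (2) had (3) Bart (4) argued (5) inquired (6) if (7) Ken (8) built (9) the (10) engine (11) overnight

The displaced element is "who" (word 1).
It is linked across 1 clause boundary (Ø).
It functions as the subject of "inquired", so the gap sits immediately after word 4 ("argued").
Base order: Bart had argued that who inquired if Ken built the engine overnight.

4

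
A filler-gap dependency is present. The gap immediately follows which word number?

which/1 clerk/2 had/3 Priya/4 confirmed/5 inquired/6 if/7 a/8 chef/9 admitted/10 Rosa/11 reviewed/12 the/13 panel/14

The displaced element is "which clerk" (word 2).
It is linked across 1 clause boundary (Ø).
It functions as the subject of "inquired", so the gap sits immediately after word 5 ("confirmed").
Base order: Priya had confirmed that which clerk inquired if a chef admitted Rosa reviewed the panel.

5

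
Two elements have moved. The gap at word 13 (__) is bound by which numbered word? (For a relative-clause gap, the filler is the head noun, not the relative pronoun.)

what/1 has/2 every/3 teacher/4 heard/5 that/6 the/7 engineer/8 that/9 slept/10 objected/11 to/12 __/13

1

The marked gap is the object of the preposition "to" of "objected".
Its filler is the fronted wh-phrase "what", at word 1.
(The other dependency links word 8 to a gap after word 9.)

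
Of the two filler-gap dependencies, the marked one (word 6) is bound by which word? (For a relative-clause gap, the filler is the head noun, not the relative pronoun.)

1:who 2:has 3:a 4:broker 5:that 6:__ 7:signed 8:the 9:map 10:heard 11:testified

The marked gap is inside the relative clause, the subject of "signed".
Its filler is the head noun "broker" (via "that"), at word 4.
(The other dependency links word 1 to a gap after word 10.)

4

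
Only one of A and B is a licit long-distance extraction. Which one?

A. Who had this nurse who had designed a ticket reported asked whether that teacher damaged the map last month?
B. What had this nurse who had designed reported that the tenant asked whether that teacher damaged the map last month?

A

In B, the wh-phrase is extracted from inside a complex-NP island (relative clause) (introduced by "who"), which blocks movement.
In A, the extraction path crosses only that-complement boundaries, which are transparent.
So A is grammatical.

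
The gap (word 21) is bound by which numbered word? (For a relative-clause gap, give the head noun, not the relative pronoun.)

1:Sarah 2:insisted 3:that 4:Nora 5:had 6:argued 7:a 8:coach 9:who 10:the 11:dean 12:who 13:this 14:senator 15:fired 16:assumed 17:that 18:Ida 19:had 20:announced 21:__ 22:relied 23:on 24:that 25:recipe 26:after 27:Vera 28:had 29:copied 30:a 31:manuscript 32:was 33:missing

8

The gap at 21 is the subject of "relied", inside a relative clause.
The relative pronoun is "who" (word 9); it is bound by the head noun immediately before it.
Its filler is the head noun "coach", at word 8.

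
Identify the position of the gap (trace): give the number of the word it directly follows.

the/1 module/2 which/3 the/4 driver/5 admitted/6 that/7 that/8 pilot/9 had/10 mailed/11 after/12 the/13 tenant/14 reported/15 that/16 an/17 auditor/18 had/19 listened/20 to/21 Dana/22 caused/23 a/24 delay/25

The displaced element is "the module" (word 2).
It is linked across 1 clause boundary (that).
It functions as the direct object of "mailed", so the gap sits immediately after word 11 ("mailed").
Base order: The driver admitted that that pilot had mailed the module after the tenant reported that an auditor had listened to Dana.

11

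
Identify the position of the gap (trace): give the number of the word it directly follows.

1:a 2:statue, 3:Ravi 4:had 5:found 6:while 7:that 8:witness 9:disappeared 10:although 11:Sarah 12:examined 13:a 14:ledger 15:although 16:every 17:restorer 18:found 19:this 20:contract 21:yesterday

5

The displaced element is "a statue" (word 2).
It functions as the direct object of "found", so the gap sits immediately after word 5 ("found").
Base order: Ravi had found a statue while that witness disappeared although Sarah examined a ledger although every restorer found this contract yesterday.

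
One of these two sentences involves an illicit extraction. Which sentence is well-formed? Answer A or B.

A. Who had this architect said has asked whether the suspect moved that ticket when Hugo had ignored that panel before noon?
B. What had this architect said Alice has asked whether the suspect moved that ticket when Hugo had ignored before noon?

In B, the wh-phrase is extracted from inside a wh-island (introduced by "whether"), which blocks movement.
In A, the extraction path crosses only that-complement boundaries, which are transparent.
So A is grammatical.

A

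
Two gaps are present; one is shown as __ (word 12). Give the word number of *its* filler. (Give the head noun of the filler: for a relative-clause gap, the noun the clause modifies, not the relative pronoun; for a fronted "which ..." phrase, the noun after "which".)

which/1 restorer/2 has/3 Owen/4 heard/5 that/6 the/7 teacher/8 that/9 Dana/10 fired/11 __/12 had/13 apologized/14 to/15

8

The marked gap is inside the relative clause, the direct object of "fired".
Its filler is the head noun "teacher" (via "that"), at word 8.
(The other dependency links word 2 to a gap after word 15.)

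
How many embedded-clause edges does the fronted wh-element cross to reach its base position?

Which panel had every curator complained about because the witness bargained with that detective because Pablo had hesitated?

0

"which panel" originates inside the matrix clause — no clause boundary is crossed.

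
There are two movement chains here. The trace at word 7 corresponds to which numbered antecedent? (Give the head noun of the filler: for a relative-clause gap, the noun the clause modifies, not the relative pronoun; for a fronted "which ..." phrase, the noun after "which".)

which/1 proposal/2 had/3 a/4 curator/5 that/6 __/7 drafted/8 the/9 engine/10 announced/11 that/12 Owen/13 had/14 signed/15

The marked gap is inside the relative clause, the subject of "drafted".
Its filler is the head noun "curator" (via "that"), at word 5.
(The other dependency links word 2 to a gap after word 15.)

5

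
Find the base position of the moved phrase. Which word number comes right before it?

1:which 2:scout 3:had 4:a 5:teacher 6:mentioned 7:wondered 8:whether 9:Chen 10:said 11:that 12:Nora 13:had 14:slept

6

The displaced element is "which scout" (word 2).
It is linked across 1 clause boundary (Ø).
It functions as the subject of "wondered", so the gap sits immediately after word 6 ("mentioned").
Base order: A teacher had mentioned that which scout wondered whether Chen said that Nora had slept.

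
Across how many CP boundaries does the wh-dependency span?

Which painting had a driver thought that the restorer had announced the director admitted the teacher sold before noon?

3

"which painting" is extracted from the object of "sold".
Boundaries crossed, outermost first: [that], [Ø], [Ø] — 3 in total.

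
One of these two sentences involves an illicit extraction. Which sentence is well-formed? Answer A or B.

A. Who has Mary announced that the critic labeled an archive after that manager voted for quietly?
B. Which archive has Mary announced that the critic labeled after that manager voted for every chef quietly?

B

In A, the wh-phrase is extracted from inside an adjunct island (introduced by "after"), which blocks movement.
In B, the extraction path crosses only that-complement boundaries, which are transparent.
So B is grammatical.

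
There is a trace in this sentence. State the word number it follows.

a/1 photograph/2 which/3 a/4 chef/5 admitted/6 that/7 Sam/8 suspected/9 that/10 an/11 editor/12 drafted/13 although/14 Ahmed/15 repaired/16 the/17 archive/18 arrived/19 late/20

13

The displaced element is "a photograph" (word 2).
It is linked across 2 clause boundaries (that → that).
It functions as the direct object of "drafted", so the gap sits immediately after word 13 ("drafted").
Base order: A chef admitted that Sam suspected that an editor drafted a photograph although Ahmed repaired the archive.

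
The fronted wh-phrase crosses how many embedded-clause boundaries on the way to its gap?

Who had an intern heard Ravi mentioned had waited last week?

2

"who" is extracted from the subject of "waited".
Boundaries crossed, outermost first: [Ø], [Ø] — 2 in total.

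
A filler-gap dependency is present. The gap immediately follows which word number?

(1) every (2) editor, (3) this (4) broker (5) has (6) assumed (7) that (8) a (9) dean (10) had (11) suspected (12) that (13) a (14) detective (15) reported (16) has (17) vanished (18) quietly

15

The displaced element is "every editor" (word 2).
It is linked across 3 clause boundaries (that → that → Ø).
It functions as the subject of "vanished", so the gap sits immediately after word 15 ("reported").
Base order: This broker has assumed that a dean had suspected that a detective reported that every editor has vanished quietly.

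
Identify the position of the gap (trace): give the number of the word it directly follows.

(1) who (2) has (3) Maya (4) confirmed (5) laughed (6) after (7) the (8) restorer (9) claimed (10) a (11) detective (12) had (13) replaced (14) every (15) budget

The displaced element is "who" (word 1).
It is linked across 1 clause boundary (Ø).
It functions as the subject of "laughed", so the gap sits immediately after word 4 ("confirmed").
Base order: Maya has confirmed that who laughed after the restorer claimed a detective had replaced every budget.

4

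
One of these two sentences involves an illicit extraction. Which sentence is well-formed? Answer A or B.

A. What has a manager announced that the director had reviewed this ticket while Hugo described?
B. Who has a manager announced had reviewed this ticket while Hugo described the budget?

In A, the wh-phrase is extracted from inside an adjunct island (introduced by "while"), which blocks movement.
In B, the extraction path crosses only that-complement boundaries, which are transparent.
So B is grammatical.

B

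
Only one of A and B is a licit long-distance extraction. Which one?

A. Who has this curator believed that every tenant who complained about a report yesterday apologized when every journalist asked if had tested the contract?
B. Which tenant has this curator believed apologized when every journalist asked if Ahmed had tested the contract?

B

In A, the wh-phrase is extracted from inside an adjunct island (introduced by "when"), which blocks movement.
In B, the extraction path crosses only that-complement boundaries, which are transparent.
So B is grammatical.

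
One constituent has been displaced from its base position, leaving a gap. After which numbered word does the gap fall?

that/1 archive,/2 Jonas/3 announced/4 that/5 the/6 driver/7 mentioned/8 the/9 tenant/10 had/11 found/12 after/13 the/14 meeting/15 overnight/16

12

The displaced element is "that archive" (word 2).
It is linked across 2 clause boundaries (that → Ø).
It functions as the direct object of "found", so the gap sits immediately after word 12 ("found").
Base order: Jonas announced that the driver mentioned the tenant had found that archive after the meeting overnight.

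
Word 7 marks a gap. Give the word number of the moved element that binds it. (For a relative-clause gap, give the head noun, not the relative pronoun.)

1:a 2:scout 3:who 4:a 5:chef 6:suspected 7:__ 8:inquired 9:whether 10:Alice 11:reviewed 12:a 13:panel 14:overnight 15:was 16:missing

The gap at 7 is the subject of "inquired", inside a relative clause.
The relative pronoun is "who" (word 3); it is bound by the head noun immediately before it.
Its filler is the head noun "scout", at word 2.

2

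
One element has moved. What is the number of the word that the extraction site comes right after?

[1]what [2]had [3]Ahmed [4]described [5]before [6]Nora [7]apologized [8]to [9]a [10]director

The displaced element is "what" (word 1).
It functions as the direct object of "described", so the gap sits immediately after word 4 ("described").
Base order: Ahmed had described what before Nora apologized to a director.

4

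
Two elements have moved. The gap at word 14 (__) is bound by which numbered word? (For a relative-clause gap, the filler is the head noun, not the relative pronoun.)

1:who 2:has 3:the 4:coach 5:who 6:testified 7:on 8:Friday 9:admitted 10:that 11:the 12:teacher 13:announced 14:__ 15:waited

The marked gap is the subject of "waited".
Its filler is the fronted wh-phrase "who", at word 1.
(The other dependency links word 4 to a gap after word 5.)

1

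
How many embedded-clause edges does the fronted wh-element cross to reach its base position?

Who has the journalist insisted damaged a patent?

"who" is extracted from the subject of "damaged".
Boundaries crossed, outermost first: [Ø] — 1 in total.

1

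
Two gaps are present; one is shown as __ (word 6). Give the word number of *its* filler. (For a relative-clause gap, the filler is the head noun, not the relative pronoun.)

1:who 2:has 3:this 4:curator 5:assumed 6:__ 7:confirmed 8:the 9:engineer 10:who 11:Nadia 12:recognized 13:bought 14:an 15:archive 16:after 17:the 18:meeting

The marked gap is the subject of "confirmed".
Its filler is the fronted wh-phrase "who", at word 1.
(The other dependency links word 9 to a gap after word 12.)

1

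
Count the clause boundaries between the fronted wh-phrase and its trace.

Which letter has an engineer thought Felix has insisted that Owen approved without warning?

2

"which letter" is extracted from the object of "approved".
Boundaries crossed, outermost first: [Ø], [that] — 2 in total.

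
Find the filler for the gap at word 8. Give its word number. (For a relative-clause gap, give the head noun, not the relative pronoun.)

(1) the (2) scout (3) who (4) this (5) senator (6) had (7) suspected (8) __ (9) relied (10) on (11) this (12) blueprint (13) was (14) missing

2

The gap at 8 is the subject of "relied", inside a relative clause.
The relative pronoun is "who" (word 3); it is bound by the head noun immediately before it.
Its filler is the head noun "scout", at word 2.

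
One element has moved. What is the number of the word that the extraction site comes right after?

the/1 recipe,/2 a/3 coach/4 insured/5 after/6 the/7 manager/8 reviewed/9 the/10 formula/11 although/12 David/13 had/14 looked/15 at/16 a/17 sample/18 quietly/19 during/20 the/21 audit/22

5

The displaced element is "the recipe" (word 2).
It functions as the direct object of "insured", so the gap sits immediately after word 5 ("insured").
Base order: A coach insured the recipe after the manager reviewed the formula although David had looked at a sample quietly during the audit.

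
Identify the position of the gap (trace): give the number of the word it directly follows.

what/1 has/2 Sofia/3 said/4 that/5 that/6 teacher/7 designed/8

8

The displaced element is "what" (word 1).
It is linked across 1 clause boundary (that).
It functions as the direct object of "designed", so the gap sits immediately after word 8 ("designed").
Base order: Sofia has said that that teacher designed what.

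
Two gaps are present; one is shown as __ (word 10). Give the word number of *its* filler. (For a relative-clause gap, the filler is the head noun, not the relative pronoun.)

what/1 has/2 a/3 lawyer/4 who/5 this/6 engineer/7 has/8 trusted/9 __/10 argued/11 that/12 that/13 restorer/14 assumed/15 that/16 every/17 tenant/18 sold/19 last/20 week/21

The marked gap is inside the relative clause, the direct object of "trusted".
Its filler is the head noun "lawyer" (via "who"), at word 4.
(The other dependency links word 1 to a gap after word 19.)

4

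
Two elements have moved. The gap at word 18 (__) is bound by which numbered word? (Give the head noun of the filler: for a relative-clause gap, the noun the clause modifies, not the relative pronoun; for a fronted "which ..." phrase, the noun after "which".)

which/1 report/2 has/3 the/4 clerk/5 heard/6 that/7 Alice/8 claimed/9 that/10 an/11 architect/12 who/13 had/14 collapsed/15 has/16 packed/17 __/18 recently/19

The marked gap is the direct object of "packed".
Its filler is the fronted wh-phrase "which report", at word 2.
(The other dependency links word 12 to a gap after word 13.)

2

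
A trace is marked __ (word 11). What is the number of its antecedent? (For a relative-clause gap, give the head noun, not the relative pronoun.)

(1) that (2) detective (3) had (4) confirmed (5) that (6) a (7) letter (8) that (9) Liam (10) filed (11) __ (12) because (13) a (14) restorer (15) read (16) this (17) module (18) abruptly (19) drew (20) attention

The gap at 11 is the object of "filed", inside a relative clause.
The relative pronoun is "that" (word 8); it is bound by the head noun immediately before it.
Its filler is the head noun "letter", at word 7.

7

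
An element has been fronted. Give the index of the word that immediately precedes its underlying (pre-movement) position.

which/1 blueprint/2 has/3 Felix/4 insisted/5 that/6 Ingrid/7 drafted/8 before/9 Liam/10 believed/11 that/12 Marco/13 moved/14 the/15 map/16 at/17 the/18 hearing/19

The displaced element is "which blueprint" (word 2).
It is linked across 1 clause boundary (that).
It functions as the direct object of "drafted", so the gap sits immediately after word 8 ("drafted").
Base order: Felix has insisted that Ingrid drafted which blueprint before Liam believed that Marco moved the map at the hearing.

8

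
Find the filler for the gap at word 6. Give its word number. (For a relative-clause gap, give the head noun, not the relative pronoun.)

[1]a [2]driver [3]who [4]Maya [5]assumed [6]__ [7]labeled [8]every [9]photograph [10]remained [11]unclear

2

The gap at 6 is the subject of "labeled", inside a relative clause.
The relative pronoun is "who" (word 3); it is bound by the head noun immediately before it.
Its filler is the head noun "driver", at word 2.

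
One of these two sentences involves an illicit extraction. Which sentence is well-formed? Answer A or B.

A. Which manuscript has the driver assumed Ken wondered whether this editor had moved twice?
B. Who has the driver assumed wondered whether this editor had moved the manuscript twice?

B

In A, the wh-phrase is extracted from inside a wh-island (introduced by "whether"), which blocks movement.
In B, the extraction path crosses only that-complement boundaries, which are transparent.
So B is grammatical.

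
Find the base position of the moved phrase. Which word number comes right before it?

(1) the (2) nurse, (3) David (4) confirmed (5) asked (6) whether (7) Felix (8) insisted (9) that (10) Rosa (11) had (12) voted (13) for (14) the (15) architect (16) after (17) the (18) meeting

The displaced element is "the nurse" (word 2).
It is linked across 1 clause boundary (Ø).
It functions as the subject of "asked", so the gap sits immediately after word 4 ("confirmed").
Base order: David confirmed that the nurse asked whether Felix insisted that Rosa had voted for the architect after the meeting.

4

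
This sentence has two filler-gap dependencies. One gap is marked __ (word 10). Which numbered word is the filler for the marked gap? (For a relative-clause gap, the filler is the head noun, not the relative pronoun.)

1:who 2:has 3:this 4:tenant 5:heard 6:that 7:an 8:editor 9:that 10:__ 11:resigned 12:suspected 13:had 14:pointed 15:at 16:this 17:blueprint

The marked gap is inside the relative clause, the subject of "resigned".
Its filler is the head noun "editor" (via "that"), at word 8.
(The other dependency links word 1 to a gap after word 12.)

8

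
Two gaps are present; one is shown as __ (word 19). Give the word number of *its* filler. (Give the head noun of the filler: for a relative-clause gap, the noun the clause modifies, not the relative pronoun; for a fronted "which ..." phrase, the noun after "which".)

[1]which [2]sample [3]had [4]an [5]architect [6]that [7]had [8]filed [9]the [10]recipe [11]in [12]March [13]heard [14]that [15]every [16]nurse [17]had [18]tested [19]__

2

The marked gap is the direct object of "tested".
Its filler is the fronted wh-phrase "which sample", at word 2.
(The other dependency links word 5 to a gap after word 6.)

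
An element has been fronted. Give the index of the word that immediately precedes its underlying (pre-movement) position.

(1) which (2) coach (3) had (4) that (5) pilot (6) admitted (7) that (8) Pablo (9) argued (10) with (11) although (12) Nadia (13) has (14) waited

10

The displaced element is "which coach" (word 2).
It is linked across 1 clause boundary (that).
It functions as the object of the preposition "with" of "argued", so the gap sits immediately after word 10 ("with").
Base order: That pilot had admitted that Pablo argued with which coach although Nadia has waited.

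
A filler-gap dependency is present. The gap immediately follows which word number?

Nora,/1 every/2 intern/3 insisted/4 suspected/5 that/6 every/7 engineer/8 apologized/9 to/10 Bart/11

4

The displaced element is "Nora" (word 1).
It is linked across 1 clause boundary (Ø).
It functions as the subject of "suspected", so the gap sits immediately after word 4 ("insisted").
Base order: Every intern insisted that Nora suspected that every engineer apologized to Bart.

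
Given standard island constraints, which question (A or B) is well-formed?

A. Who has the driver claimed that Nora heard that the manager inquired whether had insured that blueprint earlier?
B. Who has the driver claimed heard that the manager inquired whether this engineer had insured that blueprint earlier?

In A, the wh-phrase is extracted from inside a wh-island (introduced by "whether"), which blocks movement.
In B, the extraction path crosses only that-complement boundaries, which are transparent.
So B is grammatical.

B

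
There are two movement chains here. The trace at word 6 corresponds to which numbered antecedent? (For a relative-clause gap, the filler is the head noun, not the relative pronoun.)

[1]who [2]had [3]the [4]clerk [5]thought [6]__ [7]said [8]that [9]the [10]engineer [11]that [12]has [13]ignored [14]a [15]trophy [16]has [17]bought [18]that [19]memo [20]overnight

The marked gap is the subject of "said".
Its filler is the fronted wh-phrase "who", at word 1.
(The other dependency links word 10 to a gap after word 11.)

1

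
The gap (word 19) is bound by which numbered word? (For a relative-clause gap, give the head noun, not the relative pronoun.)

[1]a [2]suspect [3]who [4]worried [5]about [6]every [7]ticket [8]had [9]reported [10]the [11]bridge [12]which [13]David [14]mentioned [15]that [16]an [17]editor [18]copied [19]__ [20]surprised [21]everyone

The gap at 19 is the object of "copied", inside a relative clause.
The relative pronoun is "which" (word 12); it is bound by the head noun immediately before it.
Its filler is the head noun "bridge", at word 11.

11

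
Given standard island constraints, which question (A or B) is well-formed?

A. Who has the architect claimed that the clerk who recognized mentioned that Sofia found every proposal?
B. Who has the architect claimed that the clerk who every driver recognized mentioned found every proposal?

In A, the wh-phrase is extracted from inside a complex-NP island (relative clause) (introduced by "who"), which blocks movement.
In B, the extraction path crosses only that-complement boundaries, which are transparent.
So B is grammatical.

B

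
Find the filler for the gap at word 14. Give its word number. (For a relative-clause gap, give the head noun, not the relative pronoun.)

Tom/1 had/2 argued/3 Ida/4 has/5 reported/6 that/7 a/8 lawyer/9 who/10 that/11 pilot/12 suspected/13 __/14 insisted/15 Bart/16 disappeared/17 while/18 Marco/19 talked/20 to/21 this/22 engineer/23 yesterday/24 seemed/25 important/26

The gap at 14 is the subject of "insisted", inside a relative clause.
The relative pronoun is "who" (word 10); it is bound by the head noun immediately before it.
Its filler is the head noun "lawyer", at word 9.

9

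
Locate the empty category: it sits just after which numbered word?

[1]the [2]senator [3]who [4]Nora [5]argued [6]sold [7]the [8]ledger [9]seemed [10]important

5

The displaced element is "the senator" (word 2).
It is linked across 1 clause boundary (Ø).
It functions as the subject of "sold", so the gap sits immediately after word 5 ("argued").
Base order: Nora argued that the senator sold the ledger.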